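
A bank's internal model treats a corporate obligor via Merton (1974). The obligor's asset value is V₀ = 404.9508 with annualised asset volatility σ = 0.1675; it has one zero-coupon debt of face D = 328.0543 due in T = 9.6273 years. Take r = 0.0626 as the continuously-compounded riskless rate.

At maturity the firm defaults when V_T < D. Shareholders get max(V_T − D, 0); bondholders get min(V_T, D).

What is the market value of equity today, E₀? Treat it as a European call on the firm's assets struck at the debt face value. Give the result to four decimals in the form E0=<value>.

E0=228.8416

d₁ = [ln(V₀/D) + (r + σ²/2)T] / (σ√T)
   = [ln(404.9508/328.0543) + (0.0626 + 0.5·0.1675²)·9.6273] / (0.1675·√9.6273)
   = [0.210586 + 0.737722] / 0.519717 = 1.824662
d₂ = d₁ − σ√T = 1.824662 − 0.519717 = 1.304945
N(d₁) = 0.965974,  N(d₂) = 0.904044,  e^(−rT) = 0.547349
E₀ = V₀·N(d₁) − D·e^(−rT)·N(d₂)
   = 404.9508·0.965974 − 328.0543·0.547349·0.904044 = 228.841639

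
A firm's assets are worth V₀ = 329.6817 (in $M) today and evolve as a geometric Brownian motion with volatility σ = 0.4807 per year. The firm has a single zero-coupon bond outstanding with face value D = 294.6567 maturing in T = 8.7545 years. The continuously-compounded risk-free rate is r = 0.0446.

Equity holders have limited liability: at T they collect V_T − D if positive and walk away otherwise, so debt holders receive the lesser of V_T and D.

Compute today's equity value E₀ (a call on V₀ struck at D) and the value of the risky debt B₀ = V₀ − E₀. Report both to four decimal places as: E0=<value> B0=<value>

d₁ = [ln(V₀/D) + (r + σ²/2)T] / (σ√T)
   = [ln(329.6817/294.6567) + (0.0446 + 0.5·0.4807²)·8.7545] / (0.4807·√8.7545)
   = [0.112317 + 1.401913] / 1.422295 = 1.064638
d₂ = d₁ − σ√T = 1.064638 − 1.422295 = -0.357658
N(d₁) = 0.856480,  N(d₂) = 0.360300,  e^(−rT) = 0.676752
E₀ = V₀·N(d₁) − D·e^(−rT)·N(d₂)
   = 329.6817·0.856480 − 294.6567·0.676752·0.360300 = 210.518620
B₀ = V₀ − E₀ = 329.6817 − 210.518620 = 119.163080

E0=210.5186 B0=119.1631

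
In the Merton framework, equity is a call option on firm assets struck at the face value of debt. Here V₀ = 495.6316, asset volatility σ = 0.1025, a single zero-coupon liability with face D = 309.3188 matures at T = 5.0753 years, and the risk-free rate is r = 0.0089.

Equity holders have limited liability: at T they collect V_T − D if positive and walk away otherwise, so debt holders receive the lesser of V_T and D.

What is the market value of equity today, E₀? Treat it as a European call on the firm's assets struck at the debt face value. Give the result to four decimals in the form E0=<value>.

d₁ = [ln(V₀/D) + (r + σ²/2)T] / (σ√T)
   = [ln(495.6316/309.3188) + (0.0089 + 0.5·0.1025²)·5.0753] / (0.1025·√5.0753)
   = [0.471460 + 0.071831] / 0.230916 = 2.352764
d₂ = d₁ − σ√T = 2.352764 − 0.230916 = 2.121848
N(d₁) = 0.990683,  N(d₂) = 0.983075,  e^(−rT) = 0.955835
E₀ = V₀·N(d₁) − D·e^(−rT)·N(d₂)
   = 495.6316·0.990683 − 309.3188·0.955835·0.983075 = 200.360095

E0=200.3601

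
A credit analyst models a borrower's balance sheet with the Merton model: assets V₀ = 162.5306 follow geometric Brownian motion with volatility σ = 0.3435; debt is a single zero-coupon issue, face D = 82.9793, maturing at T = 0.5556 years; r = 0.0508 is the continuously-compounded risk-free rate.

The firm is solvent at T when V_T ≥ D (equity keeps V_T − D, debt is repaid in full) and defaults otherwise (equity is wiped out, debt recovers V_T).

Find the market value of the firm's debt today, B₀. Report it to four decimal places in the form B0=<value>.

B0=80.6426

d₁ = [ln(V₀/D) + (r + σ²/2)T] / (σ√T)
   = [ln(162.5306/82.9793) + (0.0508 + 0.5·0.3435²)·0.5556] / (0.3435·√0.5556)
   = [0.672275 + 0.061003] / 0.256040 = 2.863919
d₂ = d₁ − σ√T = 2.863919 − 0.256040 = 2.607879
N(d₁) = 0.997908,  N(d₂) = 0.995445,  e^(−rT) = 0.972170
E₀ = V₀·N(d₁) − D·e^(−rT)·N(d₂)
   = 162.5306·0.997908 − 82.9793·0.972170·0.995445 = 81.888035
B₀ = V₀ − E₀ = 162.5306 − 81.888035 = 80.642565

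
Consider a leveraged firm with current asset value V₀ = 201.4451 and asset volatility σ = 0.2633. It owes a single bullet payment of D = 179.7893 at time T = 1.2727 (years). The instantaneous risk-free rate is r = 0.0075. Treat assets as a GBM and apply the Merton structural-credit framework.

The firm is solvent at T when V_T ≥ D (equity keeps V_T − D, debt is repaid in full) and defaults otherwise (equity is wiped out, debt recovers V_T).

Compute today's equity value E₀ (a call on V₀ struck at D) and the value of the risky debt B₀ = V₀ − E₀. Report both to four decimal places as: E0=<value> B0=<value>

E0=35.9721 B0=165.4730

d₁ = [ln(V₀/D) + (r + σ²/2)T] / (σ√T)
   = [ln(201.4451/179.7893) + (0.0075 + 0.5·0.2633²)·1.2727] / (0.2633·√1.2727)
   = [0.113731 + 0.053661] / 0.297039 = 0.563537
d₂ = d₁ − σ√T = 0.563537 − 0.297039 = 0.266498
N(d₁) = 0.713465,  N(d₂) = 0.605072,  e^(−rT) = 0.990500
E₀ = V₀·N(d₁) − D·e^(−rT)·N(d₂)
   = 201.4451·0.713465 − 179.7893·0.990500·0.605072 = 35.972067
B₀ = V₀ − E₀ = 201.4451 − 35.972067 = 165.473033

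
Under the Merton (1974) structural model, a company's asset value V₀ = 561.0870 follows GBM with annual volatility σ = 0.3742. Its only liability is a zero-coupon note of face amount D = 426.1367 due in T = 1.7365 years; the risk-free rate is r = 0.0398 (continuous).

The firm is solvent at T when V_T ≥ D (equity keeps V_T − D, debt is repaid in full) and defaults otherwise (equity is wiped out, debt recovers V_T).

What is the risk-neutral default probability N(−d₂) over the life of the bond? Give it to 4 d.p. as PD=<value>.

PD=0.3258

d₁ = [ln(V₀/D) + (r + σ²/2)T] / (σ√T)
   = [ln(561.0870/426.1367) + (0.0398 + 0.5·0.3742²)·1.7365] / (0.3742·√1.7365)
   = [0.275116 + 0.190690] / 0.493107 = 0.944634
d₂ = d₁ − σ√T = 0.944634 − 0.493107 = 0.451527
risk-neutral PD = N(−d₂) = N(-0.451527) = 0.325805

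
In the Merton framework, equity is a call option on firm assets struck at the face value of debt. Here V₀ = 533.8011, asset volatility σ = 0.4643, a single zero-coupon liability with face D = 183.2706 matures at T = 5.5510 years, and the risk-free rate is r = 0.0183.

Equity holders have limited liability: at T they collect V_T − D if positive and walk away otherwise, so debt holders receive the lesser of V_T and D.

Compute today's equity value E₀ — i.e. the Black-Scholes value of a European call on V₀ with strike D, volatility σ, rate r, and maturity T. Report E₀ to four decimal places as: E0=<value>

E0=389.7206

d₁ = [ln(V₀/D) + (r + σ²/2)T] / (σ√T)
   = [ln(533.8011/183.2706) + (0.0183 + 0.5·0.4643²)·5.5510] / (0.4643·√5.5510)
   = [1.069060 + 0.699910] / 1.093917 = 1.617097
d₂ = d₁ − σ√T = 1.617097 − 1.093917 = 0.523180
N(d₁) = 0.947071,  N(d₂) = 0.699576,  e^(−rT) = 0.903406
E₀ = V₀·N(d₁) − D·e^(−rT)·N(d₂)
   = 533.8011·0.947071 − 183.2706·0.903406·0.699576 = 389.720567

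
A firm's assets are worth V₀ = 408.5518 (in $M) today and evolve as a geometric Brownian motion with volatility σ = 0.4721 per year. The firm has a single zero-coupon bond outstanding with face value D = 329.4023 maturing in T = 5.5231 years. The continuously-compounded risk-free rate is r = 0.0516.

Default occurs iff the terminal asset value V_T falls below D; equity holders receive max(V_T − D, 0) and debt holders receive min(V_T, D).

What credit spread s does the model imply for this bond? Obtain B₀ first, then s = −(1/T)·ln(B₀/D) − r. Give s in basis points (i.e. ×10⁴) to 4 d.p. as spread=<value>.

spread=599.6608

d₁ = [ln(V₀/D) + (r + σ²/2)T] / (σ√T)
   = [ln(408.5518/329.4023) + (0.0516 + 0.5·0.4721²)·5.5231] / (0.4721·√5.5231)
   = [0.215339 + 0.900482] / 1.109495 = 1.005701
d₂ = d₁ − σ√T = 1.005701 − 1.109495 = -0.103794
N(d₁) = 0.842720,  N(d₂) = 0.458666,  e^(−rT) = 0.752020
E₀ = V₀·N(d₁) − D·e^(−rT)·N(d₂)
   = 408.5518·0.842720 − 329.4023·0.752020·0.458666 = 230.675350
B₀ = V₀ − E₀ = 408.5518 − 230.675350 = 177.876450
spread = −(1/T)·ln(B₀/D) − r = −(1/5.5231)·ln(177.876450/329.4023) − 0.0516 = 0.05996608
in basis points: 0.05996608 × 10⁴ = 599.6608 bp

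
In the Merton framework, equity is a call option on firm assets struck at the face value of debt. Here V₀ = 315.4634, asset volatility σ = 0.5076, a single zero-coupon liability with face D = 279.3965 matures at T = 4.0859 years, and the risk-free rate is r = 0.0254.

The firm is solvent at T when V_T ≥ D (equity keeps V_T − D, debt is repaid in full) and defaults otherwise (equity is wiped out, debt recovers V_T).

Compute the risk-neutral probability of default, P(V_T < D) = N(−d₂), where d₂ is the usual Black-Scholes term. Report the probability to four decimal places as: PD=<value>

d₁ = [ln(V₀/D) + (r + σ²/2)T] / (σ√T)
   = [ln(315.4634/279.3965) + (0.0254 + 0.5·0.5076²)·4.0859] / (0.5076·√4.0859)
   = [0.121411 + 0.630164] / 1.026043 = 0.732498
d₂ = d₁ − σ√T = 0.732498 − 1.026043 = -0.293545
risk-neutral PD = N(−d₂) = N(0.293545) = 0.615447

PD=0.6154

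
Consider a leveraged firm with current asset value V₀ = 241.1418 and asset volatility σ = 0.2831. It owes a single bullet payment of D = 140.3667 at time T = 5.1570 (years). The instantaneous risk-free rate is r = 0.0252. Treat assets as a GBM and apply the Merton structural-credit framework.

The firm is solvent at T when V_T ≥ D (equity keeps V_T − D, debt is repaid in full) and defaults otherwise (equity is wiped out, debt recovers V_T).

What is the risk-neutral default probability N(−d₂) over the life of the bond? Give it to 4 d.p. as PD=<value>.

d₁ = [ln(V₀/D) + (r + σ²/2)T] / (σ√T)
   = [ln(241.1418/140.3667) + (0.0252 + 0.5·0.2831²)·5.1570] / (0.2831·√5.1570)
   = [0.541127 + 0.336612] / 0.642893 = 1.365296
d₂ = d₁ − σ√T = 1.365296 − 0.642893 = 0.722403
risk-neutral PD = N(−d₂) = N(-0.722403) = 0.235023

PD=0.2350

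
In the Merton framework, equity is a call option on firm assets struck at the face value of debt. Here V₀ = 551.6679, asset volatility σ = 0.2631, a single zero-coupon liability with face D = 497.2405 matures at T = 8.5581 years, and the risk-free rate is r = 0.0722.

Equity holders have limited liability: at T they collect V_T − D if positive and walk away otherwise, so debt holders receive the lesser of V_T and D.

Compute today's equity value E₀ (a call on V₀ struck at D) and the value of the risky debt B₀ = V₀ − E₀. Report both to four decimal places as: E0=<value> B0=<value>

E0=310.0975 B0=241.5704

d₁ = [ln(V₀/D) + (r + σ²/2)T] / (σ√T)
   = [ln(551.6679/497.2405) + (0.0722 + 0.5·0.2631²)·8.5581] / (0.2631·√8.5581)
   = [0.103872 + 0.914098] / 0.769679 = 1.322591
d₂ = d₁ − σ√T = 1.322591 − 0.769679 = 0.552912
N(d₁) = 0.907014,  N(d₂) = 0.709838,  e^(−rT) = 0.539078
E₀ = V₀·N(d₁) − D·e^(−rT)·N(d₂)
   = 551.6679·0.907014 − 497.2405·0.539078·0.709838 = 310.097489
B₀ = V₀ − E₀ = 551.6679 − 310.097489 = 241.570411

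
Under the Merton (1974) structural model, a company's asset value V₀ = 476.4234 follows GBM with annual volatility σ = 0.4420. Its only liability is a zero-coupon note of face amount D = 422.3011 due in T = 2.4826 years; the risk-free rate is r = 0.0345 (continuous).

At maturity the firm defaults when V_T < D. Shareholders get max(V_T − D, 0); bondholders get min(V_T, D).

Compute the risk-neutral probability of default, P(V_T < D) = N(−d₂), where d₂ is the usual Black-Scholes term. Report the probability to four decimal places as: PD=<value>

PD=0.5208

d₁ = [ln(V₀/D) + (r + σ²/2)T] / (σ√T)
   = [ln(476.4234/422.3011) + (0.0345 + 0.5·0.4420²)·2.4826] / (0.4420·√2.4826)
   = [0.120588 + 0.328155] / 0.696427 = 0.644351
d₂ = d₁ − σ√T = 0.644351 − 0.696427 = -0.052076
risk-neutral PD = N(−d₂) = N(0.052076) = 0.520766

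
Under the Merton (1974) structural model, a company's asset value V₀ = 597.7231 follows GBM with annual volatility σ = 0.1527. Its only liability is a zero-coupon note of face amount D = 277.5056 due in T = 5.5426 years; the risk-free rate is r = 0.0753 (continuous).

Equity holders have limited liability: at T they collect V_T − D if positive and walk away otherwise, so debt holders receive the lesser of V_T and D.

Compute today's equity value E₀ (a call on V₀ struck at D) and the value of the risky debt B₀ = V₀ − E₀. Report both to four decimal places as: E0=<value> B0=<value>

E0=414.9217 B0=182.8014

d₁ = [ln(V₀/D) + (r + σ²/2)T] / (σ√T)
   = [ln(597.7231/277.5056) + (0.0753 + 0.5·0.1527²)·5.5426] / (0.1527·√5.5426)
   = [0.767286 + 0.481977] / 0.359497 = 3.475027
d₂ = d₁ − σ√T = 3.475027 − 0.359497 = 3.115530
N(d₁) = 0.999745,  N(d₂) = 0.999082,  e^(−rT) = 0.658785
E₀ = V₀·N(d₁) − D·e^(−rT)·N(d₂)
   = 597.7231·0.999745 − 277.5056·0.658785·0.999082 = 414.921704
B₀ = V₀ − E₀ = 597.7231 − 414.921704 = 182.801396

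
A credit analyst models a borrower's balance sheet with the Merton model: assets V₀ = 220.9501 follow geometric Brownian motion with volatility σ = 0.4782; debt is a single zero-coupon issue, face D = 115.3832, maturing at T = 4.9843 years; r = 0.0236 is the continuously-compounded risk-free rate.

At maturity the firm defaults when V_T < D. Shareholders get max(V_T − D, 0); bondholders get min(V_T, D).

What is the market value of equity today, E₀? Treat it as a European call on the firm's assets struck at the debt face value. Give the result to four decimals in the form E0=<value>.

d₁ = [ln(V₀/D) + (r + σ²/2)T] / (σ√T)
   = [ln(220.9501/115.3832) + (0.0236 + 0.5·0.4782²)·4.9843] / (0.4782·√4.9843)
   = [0.649678 + 0.687522] / 1.067608 = 1.252521
d₂ = d₁ − σ√T = 1.252521 − 1.067608 = 0.184913
N(d₁) = 0.894810,  N(d₂) = 0.573351,  e^(−rT) = 0.889025
E₀ = V₀·N(d₁) − D·e^(−rT)·N(d₂)
   = 220.9501·0.894810 − 115.3832·0.889025·0.573351 = 138.894757

E0=138.8948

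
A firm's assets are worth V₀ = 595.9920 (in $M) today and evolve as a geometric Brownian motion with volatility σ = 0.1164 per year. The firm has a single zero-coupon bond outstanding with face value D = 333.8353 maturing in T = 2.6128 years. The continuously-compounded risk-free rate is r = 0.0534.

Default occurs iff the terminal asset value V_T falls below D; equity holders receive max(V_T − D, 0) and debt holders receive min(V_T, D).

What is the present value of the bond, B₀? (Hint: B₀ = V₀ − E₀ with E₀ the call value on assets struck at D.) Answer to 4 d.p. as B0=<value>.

d₁ = [ln(V₀/D) + (r + σ²/2)T] / (σ√T)
   = [ln(595.9920/333.8353) + (0.0534 + 0.5·0.1164²)·2.6128] / (0.1164·√2.6128)
   = [0.579579 + 0.157224] / 0.188151 = 3.916026
d₂ = d₁ − σ√T = 3.916026 − 0.188151 = 3.727875
N(d₁) = 0.999955,  N(d₂) = 0.999903,  e^(−rT) = 0.869773
E₀ = V₀·N(d₁) − D·e^(−rT)·N(d₂)
   = 595.9920·0.999955 − 333.8353·0.869773·0.999903 = 305.632423
B₀ = V₀ − E₀ = 595.9920 − 305.632423 = 290.359577

B0=290.3596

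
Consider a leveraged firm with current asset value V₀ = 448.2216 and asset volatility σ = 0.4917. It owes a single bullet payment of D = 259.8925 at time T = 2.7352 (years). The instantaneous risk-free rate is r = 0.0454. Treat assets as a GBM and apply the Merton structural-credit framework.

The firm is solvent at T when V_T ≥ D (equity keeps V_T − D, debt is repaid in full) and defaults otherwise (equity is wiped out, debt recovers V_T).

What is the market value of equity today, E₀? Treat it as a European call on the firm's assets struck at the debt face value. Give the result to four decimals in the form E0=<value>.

d₁ = [ln(V₀/D) + (r + σ²/2)T] / (σ√T)
   = [ln(448.2216/259.8925) + (0.0454 + 0.5·0.4917²)·2.7352] / (0.4917·√2.7352)
   = [0.545020 + 0.454821] / 0.813195 = 1.229522
d₂ = d₁ − σ√T = 1.229522 − 0.813195 = 0.416326
N(d₁) = 0.890562,  N(d₂) = 0.661414,  e^(−rT) = 0.883223
E₀ = V₀·N(d₁) − D·e^(−rT)·N(d₂)
   = 448.2216·0.890562 − 259.8925·0.883223·0.661414 = 247.346056

E0=247.3461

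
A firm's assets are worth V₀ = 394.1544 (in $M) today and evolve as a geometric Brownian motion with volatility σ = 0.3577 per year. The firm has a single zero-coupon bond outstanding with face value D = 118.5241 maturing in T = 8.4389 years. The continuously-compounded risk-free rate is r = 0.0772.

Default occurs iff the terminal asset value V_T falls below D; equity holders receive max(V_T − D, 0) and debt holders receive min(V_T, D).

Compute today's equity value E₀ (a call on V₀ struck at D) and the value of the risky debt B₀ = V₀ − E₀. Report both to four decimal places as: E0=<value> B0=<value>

d₁ = [ln(V₀/D) + (r + σ²/2)T] / (σ√T)
   = [ln(394.1544/118.5241) + (0.0772 + 0.5·0.3577²)·8.4389] / (0.3577·√8.4389)
   = [1.201626 + 1.191359] / 1.039111 = 2.302916
d₂ = d₁ − σ√T = 2.302916 − 1.039111 = 1.263805
N(d₁) = 0.989358,  N(d₂) = 0.896850,  e^(−rT) = 0.521272
E₀ = V₀·N(d₁) − D·e^(−rT)·N(d₂)
   = 394.1544·0.989358 − 118.5241·0.521272·0.896850 = 334.549532
B₀ = V₀ − E₀ = 394.1544 − 334.549532 = 59.604868

E0=334.5495 B0=59.6049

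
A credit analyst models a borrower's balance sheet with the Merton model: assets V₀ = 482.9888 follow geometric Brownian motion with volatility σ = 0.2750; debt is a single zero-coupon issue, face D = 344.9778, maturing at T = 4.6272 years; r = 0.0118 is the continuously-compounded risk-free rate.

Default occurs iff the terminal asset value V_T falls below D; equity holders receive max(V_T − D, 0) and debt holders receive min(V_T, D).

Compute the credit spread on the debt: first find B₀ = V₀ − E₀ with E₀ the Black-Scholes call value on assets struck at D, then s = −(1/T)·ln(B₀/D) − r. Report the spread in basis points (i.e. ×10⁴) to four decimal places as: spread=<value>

spread=244.7676

d₁ = [ln(V₀/D) + (r + σ²/2)T] / (σ√T)
   = [ln(482.9888/344.9778) + (0.0118 + 0.5·0.2750²)·4.6272] / (0.2750·√4.6272)
   = [0.336513 + 0.229567] / 0.591551 = 0.956943
d₂ = d₁ − σ√T = 0.956943 − 0.591551 = 0.365393
N(d₁) = 0.830702,  N(d₂) = 0.642591,  e^(−rT) = 0.946863
E₀ = V₀·N(d₁) − D·e^(−rT)·N(d₂)
   = 482.9888·0.830702 − 344.9778·0.946863·0.642591 = 191.319609
B₀ = V₀ − E₀ = 482.9888 − 191.319609 = 291.669191
spread = −(1/T)·ln(B₀/D) − r = −(1/4.6272)·ln(291.669191/344.9778) − 0.0118 = 0.02447676
in basis points: 0.02447676 × 10⁴ = 244.7676 bp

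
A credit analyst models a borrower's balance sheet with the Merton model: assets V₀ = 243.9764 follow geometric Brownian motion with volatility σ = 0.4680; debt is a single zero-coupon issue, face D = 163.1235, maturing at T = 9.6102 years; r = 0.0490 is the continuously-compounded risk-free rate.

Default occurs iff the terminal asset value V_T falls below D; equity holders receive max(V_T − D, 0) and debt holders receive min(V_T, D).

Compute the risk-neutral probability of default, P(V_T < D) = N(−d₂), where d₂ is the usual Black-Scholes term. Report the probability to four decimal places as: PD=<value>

PD=0.5491

d₁ = [ln(V₀/D) + (r + σ²/2)T] / (σ√T)
   = [ln(243.9764/163.1235) + (0.0490 + 0.5·0.4680²)·9.6102] / (0.4680·√9.6102)
   = [0.402564 + 1.523332] / 1.450815 = 1.327458
d₂ = d₁ − σ√T = 1.327458 − 1.450815 = -0.123357
risk-neutral PD = N(−d₂) = N(0.123357) = 0.549088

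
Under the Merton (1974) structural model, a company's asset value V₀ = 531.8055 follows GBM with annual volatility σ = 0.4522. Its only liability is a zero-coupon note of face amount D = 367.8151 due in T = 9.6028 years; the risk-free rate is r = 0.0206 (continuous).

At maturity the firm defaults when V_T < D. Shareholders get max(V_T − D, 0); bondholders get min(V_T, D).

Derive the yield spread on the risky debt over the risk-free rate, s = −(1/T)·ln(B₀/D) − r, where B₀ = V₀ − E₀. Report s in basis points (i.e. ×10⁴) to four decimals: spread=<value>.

d₁ = [ln(V₀/D) + (r + σ²/2)T] / (σ√T)
   = [ln(531.8055/367.8151) + (0.0206 + 0.5·0.4522²)·9.6028] / (0.4522·√9.6028)
   = [0.368697 + 1.179631] / 1.401295 = 1.104927
d₂ = d₁ − σ√T = 1.104927 − 1.401295 = -0.296368
N(d₁) = 0.865404,  N(d₂) = 0.383475,  e^(−rT) = 0.820519
E₀ = V₀·N(d₁) − D·e^(−rT)·N(d₂)
   = 531.8055·0.865404 − 367.8151·0.820519·0.383475 = 344.494389
B₀ = V₀ − E₀ = 531.8055 − 344.494389 = 187.311111
spread = −(1/T)·ln(B₀/D) − r = −(1/9.6028)·ln(187.311111/367.8151) − 0.0206 = 0.04967215
in basis points: 0.04967215 × 10⁴ = 496.7215 bp

spread=496.7215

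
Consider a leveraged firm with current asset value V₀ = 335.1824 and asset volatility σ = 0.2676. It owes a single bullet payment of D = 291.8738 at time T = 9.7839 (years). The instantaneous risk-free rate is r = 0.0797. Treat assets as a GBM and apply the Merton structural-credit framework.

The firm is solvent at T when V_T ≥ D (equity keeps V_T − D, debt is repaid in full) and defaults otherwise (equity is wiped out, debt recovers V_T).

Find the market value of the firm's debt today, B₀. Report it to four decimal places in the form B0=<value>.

B0=122.2664

d₁ = [ln(V₀/D) + (r + σ²/2)T] / (σ√T)
   = [ln(335.1824/291.8738) + (0.0797 + 0.5·0.2676²)·9.7839] / (0.2676·√9.7839)
   = [0.138353 + 1.130088] / 0.837032 = 1.515404
d₂ = d₁ − σ√T = 1.515404 − 0.837032 = 0.678372
N(d₁) = 0.935165,  N(d₂) = 0.751232,  e^(−rT) = 0.458508
E₀ = V₀·N(d₁) − D·e^(−rT)·N(d₂)
   = 335.1824·0.935165 − 291.8738·0.458508·0.751232 = 212.916023
B₀ = V₀ − E₀ = 335.1824 − 212.916023 = 122.266377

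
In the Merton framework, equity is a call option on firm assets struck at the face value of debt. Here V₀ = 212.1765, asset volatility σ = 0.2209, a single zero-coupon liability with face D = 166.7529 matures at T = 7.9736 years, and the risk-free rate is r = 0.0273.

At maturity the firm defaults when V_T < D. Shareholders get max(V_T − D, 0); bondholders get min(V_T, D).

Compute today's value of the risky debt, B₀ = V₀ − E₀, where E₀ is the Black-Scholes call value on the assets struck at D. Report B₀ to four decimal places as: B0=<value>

B0=120.3626

d₁ = [ln(V₀/D) + (r + σ²/2)T] / (σ√T)
   = [ln(212.1765/166.7529) + (0.0273 + 0.5·0.2209²)·7.9736] / (0.2209·√7.9736)
   = [0.240905 + 0.412222] / 0.623768 = 1.047069
d₂ = d₁ − σ√T = 1.047069 − 0.623768 = 0.423301
N(d₁) = 0.852466,  N(d₂) = 0.663962,  e^(−rT) = 0.804383
E₀ = V₀·N(d₁) − D·e^(−rT)·N(d₂)
   = 212.1765·0.852466 − 166.7529·0.804383·0.663962 = 91.813856
B₀ = V₀ − E₀ = 212.1765 − 91.813856 = 120.362644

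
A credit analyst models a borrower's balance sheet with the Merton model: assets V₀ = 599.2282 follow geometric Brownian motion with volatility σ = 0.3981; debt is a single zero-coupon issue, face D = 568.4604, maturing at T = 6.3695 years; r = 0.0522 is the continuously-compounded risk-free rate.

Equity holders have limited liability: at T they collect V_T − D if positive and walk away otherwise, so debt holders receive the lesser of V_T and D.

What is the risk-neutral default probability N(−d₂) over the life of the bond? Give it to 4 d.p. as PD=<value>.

PD=0.5474

d₁ = [ln(V₀/D) + (r + σ²/2)T] / (σ√T)
   = [ln(599.2282/568.4604) + (0.0522 + 0.5·0.3981²)·6.3695] / (0.3981·√6.3695)
   = [0.052711 + 0.837219] / 1.004720 = 0.885749
d₂ = d₁ − σ√T = 0.885749 − 1.004720 = -0.118970
risk-neutral PD = N(−d₂) = N(0.118970) = 0.547351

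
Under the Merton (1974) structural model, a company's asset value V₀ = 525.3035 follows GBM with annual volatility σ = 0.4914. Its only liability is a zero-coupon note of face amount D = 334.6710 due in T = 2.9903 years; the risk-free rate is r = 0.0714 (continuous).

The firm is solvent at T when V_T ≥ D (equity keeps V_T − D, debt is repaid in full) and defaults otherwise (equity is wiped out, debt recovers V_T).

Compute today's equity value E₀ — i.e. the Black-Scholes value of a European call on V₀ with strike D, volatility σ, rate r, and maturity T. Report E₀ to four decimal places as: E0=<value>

E0=292.6799

d₁ = [ln(V₀/D) + (r + σ²/2)T] / (σ√T)
   = [ln(525.3035/334.6710) + (0.0714 + 0.5·0.4914²)·2.9903] / (0.4914·√2.9903)
   = [0.450828 + 0.574547] / 0.849753 = 1.206675
d₂ = d₁ − σ√T = 1.206675 − 0.849753 = 0.356923
N(d₁) = 0.886221,  N(d₂) = 0.639425,  e^(−rT) = 0.807746
E₀ = V₀·N(d₁) − D·e^(−rT)·N(d₂)
   = 525.3035·0.886221 − 334.6710·0.807746·0.639425 = 292.679902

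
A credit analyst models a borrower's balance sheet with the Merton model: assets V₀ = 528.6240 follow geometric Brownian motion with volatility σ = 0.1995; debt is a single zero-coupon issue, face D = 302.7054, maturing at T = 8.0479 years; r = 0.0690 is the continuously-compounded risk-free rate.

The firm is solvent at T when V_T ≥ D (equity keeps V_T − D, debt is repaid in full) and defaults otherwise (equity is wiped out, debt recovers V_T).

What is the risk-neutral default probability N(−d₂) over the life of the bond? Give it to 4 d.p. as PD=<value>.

PD=0.0462

d₁ = [ln(V₀/D) + (r + σ²/2)T] / (σ√T)
   = [ln(528.6240/302.7054) + (0.0690 + 0.5·0.1995²)·8.0479] / (0.1995·√8.0479)
   = [0.557517 + 0.715459] / 0.565958 = 2.249242
d₂ = d₁ − σ√T = 2.249242 − 0.565958 = 1.683284
risk-neutral PD = N(−d₂) = N(-1.683284) = 0.046160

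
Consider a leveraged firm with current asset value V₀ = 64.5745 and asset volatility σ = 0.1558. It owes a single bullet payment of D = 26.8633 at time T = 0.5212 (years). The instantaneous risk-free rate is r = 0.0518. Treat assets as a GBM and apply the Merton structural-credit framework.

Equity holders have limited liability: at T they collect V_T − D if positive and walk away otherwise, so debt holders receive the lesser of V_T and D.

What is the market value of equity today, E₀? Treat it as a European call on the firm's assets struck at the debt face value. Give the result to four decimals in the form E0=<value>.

d₁ = [ln(V₀/D) + (r + σ²/2)T] / (σ√T)
   = [ln(64.5745/26.8633) + (0.0518 + 0.5·0.1558²)·0.5212] / (0.1558·√0.5212)
   = [0.877059 + 0.033324] / 0.112479 = 8.093832
d₂ = d₁ − σ√T = 8.093832 − 0.112479 = 7.981354
N(d₁) = 1.000000,  N(d₂) = 1.000000,  e^(−rT) = 0.973363
E₀ = V₀·N(d₁) − D·e^(−rT)·N(d₂)
   = 64.5745·1.000000 − 26.8633·0.973363·1.000000 = 38.426757

E0=38.4268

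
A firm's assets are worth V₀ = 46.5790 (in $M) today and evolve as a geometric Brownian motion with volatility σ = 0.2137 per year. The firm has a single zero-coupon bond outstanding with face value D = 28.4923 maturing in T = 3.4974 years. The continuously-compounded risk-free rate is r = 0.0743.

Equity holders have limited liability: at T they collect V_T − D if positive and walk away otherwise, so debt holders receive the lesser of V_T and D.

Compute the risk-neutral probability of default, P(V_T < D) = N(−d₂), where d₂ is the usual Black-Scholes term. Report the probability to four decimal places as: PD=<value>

PD=0.0465

d₁ = [ln(V₀/D) + (r + σ²/2)T] / (σ√T)
   = [ln(46.5790/28.4923) + (0.0743 + 0.5·0.2137²)·3.4974] / (0.2137·√3.4974)
   = [0.491516 + 0.339716] / 0.399648 = 2.079912
d₂ = d₁ − σ√T = 2.079912 − 0.399648 = 1.680265
risk-neutral PD = N(−d₂) = N(-1.680265) = 0.046453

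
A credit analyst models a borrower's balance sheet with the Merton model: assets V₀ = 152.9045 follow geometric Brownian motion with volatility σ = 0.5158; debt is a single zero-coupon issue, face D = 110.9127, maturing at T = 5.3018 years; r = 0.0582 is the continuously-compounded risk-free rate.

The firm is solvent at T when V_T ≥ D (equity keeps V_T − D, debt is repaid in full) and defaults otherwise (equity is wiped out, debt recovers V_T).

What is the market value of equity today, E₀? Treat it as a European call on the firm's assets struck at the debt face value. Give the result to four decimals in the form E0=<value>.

E0=94.2844

d₁ = [ln(V₀/D) + (r + σ²/2)T] / (σ√T)
   = [ln(152.9045/110.9127) + (0.0582 + 0.5·0.5158²)·5.3018] / (0.5158·√5.3018)
   = [0.321070 + 1.013836] / 1.187662 = 1.123978
d₂ = d₁ − σ√T = 1.123978 − 1.187662 = -0.063685
N(d₁) = 0.869489,  N(d₂) = 0.474611,  e^(−rT) = 0.734500
E₀ = V₀·N(d₁) − D·e^(−rT)·N(d₂)
   = 152.9045·0.869489 − 110.9127·0.734500·0.474611 = 94.284388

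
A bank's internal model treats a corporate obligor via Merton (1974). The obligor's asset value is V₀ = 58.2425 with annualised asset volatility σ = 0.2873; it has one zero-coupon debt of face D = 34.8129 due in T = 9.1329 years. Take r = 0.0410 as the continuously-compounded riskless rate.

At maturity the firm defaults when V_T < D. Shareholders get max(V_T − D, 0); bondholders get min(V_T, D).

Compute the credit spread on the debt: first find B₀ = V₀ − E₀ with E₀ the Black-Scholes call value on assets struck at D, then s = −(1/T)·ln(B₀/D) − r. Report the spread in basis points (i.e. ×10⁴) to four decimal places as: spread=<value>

d₁ = [ln(V₀/D) + (r + σ²/2)T] / (σ√T)
   = [ln(58.2425/34.8129) + (0.0410 + 0.5·0.2873²)·9.1329] / (0.2873·√9.1329)
   = [0.514627 + 0.751370] / 0.868240 = 1.458118
d₂ = d₁ − σ√T = 1.458118 − 0.868240 = 0.589878
N(d₁) = 0.927596,  N(d₂) = 0.722364,  e^(−rT) = 0.687668
E₀ = V₀·N(d₁) − D·e^(−rT)·N(d₂)
   = 58.2425·0.927596 − 34.8129·0.687668·0.722364 = 36.732324
B₀ = V₀ − E₀ = 58.2425 − 36.732324 = 21.510176
spread = −(1/T)·ln(B₀/D) − r = −(1/9.1329)·ln(21.510176/34.8129) − 0.0410 = 0.01171731
in basis points: 0.01171731 × 10⁴ = 117.1731 bp

spread=117.1731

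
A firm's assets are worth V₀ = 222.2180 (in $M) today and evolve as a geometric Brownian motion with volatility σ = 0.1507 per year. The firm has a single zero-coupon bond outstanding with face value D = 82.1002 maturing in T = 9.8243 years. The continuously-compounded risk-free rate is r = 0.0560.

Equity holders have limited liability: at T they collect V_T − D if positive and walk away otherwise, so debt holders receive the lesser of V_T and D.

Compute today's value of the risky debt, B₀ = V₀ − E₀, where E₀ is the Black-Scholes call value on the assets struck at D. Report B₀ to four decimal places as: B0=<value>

B0=47.3534

d₁ = [ln(V₀/D) + (r + σ²/2)T] / (σ√T)
   = [ln(222.2180/82.1002) + (0.0560 + 0.5·0.1507²)·9.8243] / (0.1507·√9.8243)
   = [0.995718 + 0.661718] / 0.472350 = 3.508915
d₂ = d₁ − σ√T = 3.508915 − 0.472350 = 3.036565
N(d₁) = 0.999775,  N(d₂) = 0.998804,  e^(−rT) = 0.576857
E₀ = V₀·N(d₁) − D·e^(−rT)·N(d₂)
   = 222.2180·0.999775 − 82.1002·0.576857·0.998804 = 174.864593
B₀ = V₀ − E₀ = 222.2180 − 174.864593 = 47.353407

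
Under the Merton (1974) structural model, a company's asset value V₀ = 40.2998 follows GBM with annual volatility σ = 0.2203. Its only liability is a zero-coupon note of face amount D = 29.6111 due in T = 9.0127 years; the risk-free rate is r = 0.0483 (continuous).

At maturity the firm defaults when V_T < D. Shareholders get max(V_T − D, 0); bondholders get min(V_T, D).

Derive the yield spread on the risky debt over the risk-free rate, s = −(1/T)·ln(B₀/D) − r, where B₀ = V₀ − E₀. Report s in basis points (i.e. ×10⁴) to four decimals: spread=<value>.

d₁ = [ln(V₀/D) + (r + σ²/2)T] / (σ√T)
   = [ln(40.2998/29.6111) + (0.0483 + 0.5·0.2203²)·9.0127] / (0.2203·√9.0127)
   = [0.308197 + 0.654016] / 0.661366 = 1.454887
d₂ = d₁ − σ√T = 1.454887 − 0.661366 = 0.793521
N(d₁) = 0.927150,  N(d₂) = 0.786263,  e^(−rT) = 0.647062
E₀ = V₀·N(d₁) − D·e^(−rT)·N(d₂)
   = 40.2998·0.927150 − 29.6111·0.647062·0.786263 = 22.298986
B₀ = V₀ − E₀ = 40.2998 − 22.298986 = 18.000814
spread = −(1/T)·ln(B₀/D) − r = −(1/9.0127)·ln(18.000814/29.6111) − 0.0483 = 0.00692566
in basis points: 0.00692566 × 10⁴ = 69.2566 bp

spread=69.2566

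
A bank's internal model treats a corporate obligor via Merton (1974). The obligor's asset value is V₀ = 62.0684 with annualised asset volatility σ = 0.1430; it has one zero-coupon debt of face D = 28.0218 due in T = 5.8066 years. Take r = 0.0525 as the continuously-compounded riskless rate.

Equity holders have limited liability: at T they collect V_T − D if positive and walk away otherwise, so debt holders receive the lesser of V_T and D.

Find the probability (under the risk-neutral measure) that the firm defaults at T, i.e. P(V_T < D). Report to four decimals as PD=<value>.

PD=0.0013

d₁ = [ln(V₀/D) + (r + σ²/2)T] / (σ√T)
   = [ln(62.0684/28.0218) + (0.0525 + 0.5·0.1430²)·5.8066] / (0.1430·√5.8066)
   = [0.795254 + 0.364216] / 0.344585 = 3.364826
d₂ = d₁ − σ√T = 3.364826 − 0.344585 = 3.020241
risk-neutral PD = N(−d₂) = N(-3.020241) = 0.001263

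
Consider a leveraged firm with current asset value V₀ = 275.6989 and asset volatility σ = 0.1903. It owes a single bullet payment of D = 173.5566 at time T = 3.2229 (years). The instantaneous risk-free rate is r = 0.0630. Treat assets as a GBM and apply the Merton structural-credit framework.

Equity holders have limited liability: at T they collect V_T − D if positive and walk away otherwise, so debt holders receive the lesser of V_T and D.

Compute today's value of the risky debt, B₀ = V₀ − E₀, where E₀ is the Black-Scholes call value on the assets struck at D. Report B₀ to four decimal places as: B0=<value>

d₁ = [ln(V₀/D) + (r + σ²/2)T] / (σ√T)
   = [ln(275.6989/173.5566) + (0.0630 + 0.5·0.1903²)·3.2229] / (0.1903·√3.2229)
   = [0.462806 + 0.261400] / 0.341635 = 2.119823
d₂ = d₁ − σ√T = 2.119823 − 0.341635 = 1.778188
N(d₁) = 0.982990,  N(d₂) = 0.962314,  e^(−rT) = 0.816243
E₀ = V₀·N(d₁) − D·e^(−rT)·N(d₂)
   = 275.6989·0.982990 − 173.5566·0.816243·0.962314 = 134.683534
B₀ = V₀ − E₀ = 275.6989 − 134.683534 = 141.015366

B0=141.0154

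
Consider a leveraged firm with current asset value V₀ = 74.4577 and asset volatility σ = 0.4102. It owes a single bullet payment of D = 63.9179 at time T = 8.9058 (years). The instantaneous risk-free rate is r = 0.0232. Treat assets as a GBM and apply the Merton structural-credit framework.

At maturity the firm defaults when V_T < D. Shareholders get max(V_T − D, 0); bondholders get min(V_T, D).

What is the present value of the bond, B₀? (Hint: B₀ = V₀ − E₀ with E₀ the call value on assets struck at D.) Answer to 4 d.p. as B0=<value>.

B0=33.0909

d₁ = [ln(V₀/D) + (r + σ²/2)T] / (σ√T)
   = [ln(74.4577/63.9179) + (0.0232 + 0.5·0.4102²)·8.9058] / (0.4102·√8.9058)
   = [0.152632 + 0.955878] / 1.224143 = 0.905539
d₂ = d₁ − σ√T = 0.905539 − 1.224143 = -0.318604
N(d₁) = 0.817410,  N(d₂) = 0.375013,  e^(−rT) = 0.813333
E₀ = V₀·N(d₁) − D·e^(−rT)·N(d₂)
   = 74.4577·0.817410 − 63.9179·0.813333·0.375013 = 41.366820
B₀ = V₀ − E₀ = 74.4577 − 41.366820 = 33.090880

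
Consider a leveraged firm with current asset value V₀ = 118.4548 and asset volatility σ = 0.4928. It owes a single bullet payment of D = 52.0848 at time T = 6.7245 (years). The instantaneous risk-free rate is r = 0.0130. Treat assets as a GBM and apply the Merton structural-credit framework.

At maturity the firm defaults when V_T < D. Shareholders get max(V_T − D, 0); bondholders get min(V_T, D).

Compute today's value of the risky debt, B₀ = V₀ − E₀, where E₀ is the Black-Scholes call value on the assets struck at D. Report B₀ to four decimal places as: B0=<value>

B0=35.7180

d₁ = [ln(V₀/D) + (r + σ²/2)T] / (σ√T)
   = [ln(118.4548/52.0848) + (0.0130 + 0.5·0.4928²)·6.7245] / (0.4928·√6.7245)
   = [0.821658 + 0.903947] / 1.277911 = 1.350333
d₂ = d₁ − σ√T = 1.350333 − 1.277911 = 0.072421
N(d₁) = 0.911545,  N(d₂) = 0.528867,  e^(−rT) = 0.916294
E₀ = V₀·N(d₁) − D·e^(−rT)·N(d₂)
   = 118.4548·0.911545 − 52.0848·0.916294·0.528867 = 82.736776
B₀ = V₀ − E₀ = 118.4548 − 82.736776 = 35.718024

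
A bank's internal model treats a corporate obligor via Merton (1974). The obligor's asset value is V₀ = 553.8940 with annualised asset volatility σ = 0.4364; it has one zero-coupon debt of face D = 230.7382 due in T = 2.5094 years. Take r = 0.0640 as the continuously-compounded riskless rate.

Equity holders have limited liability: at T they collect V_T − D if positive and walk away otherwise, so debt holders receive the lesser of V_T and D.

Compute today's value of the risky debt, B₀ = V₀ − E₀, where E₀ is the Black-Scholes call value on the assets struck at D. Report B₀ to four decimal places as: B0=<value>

d₁ = [ln(V₀/D) + (r + σ²/2)T] / (σ√T)
   = [ln(553.8940/230.7382) + (0.0640 + 0.5·0.4364²)·2.5094] / (0.4364·√2.5094)
   = [0.875690 + 0.399553] / 0.691305 = 1.844689
d₂ = d₁ − σ√T = 1.844689 − 0.691305 = 1.153384
N(d₁) = 0.967459,  N(d₂) = 0.875624,  e^(−rT) = 0.851631
E₀ = V₀·N(d₁) − D·e^(−rT)·N(d₂)
   = 553.8940·0.967459 − 230.7382·0.851631·0.875624 = 363.806088
B₀ = V₀ − E₀ = 553.8940 − 363.806088 = 190.087912

B0=190.0879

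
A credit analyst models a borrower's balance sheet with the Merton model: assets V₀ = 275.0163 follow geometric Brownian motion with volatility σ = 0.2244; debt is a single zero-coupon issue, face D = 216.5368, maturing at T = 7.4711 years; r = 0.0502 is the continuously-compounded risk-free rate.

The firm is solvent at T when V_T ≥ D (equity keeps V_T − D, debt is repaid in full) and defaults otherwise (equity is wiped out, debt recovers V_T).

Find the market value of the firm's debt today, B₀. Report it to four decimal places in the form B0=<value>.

B0=138.8051

d₁ = [ln(V₀/D) + (r + σ²/2)T] / (σ√T)
   = [ln(275.0163/216.5368) + (0.0502 + 0.5·0.2244²)·7.4711] / (0.2244·√7.4711)
   = [0.239070 + 0.563154] / 0.613360 = 1.307918
d₂ = d₁ − σ√T = 1.307918 − 0.613360 = 0.694559
N(d₁) = 0.904549,  N(d₂) = 0.756334,  e^(−rT) = 0.687255
E₀ = V₀·N(d₁) − D·e^(−rT)·N(d₂)
   = 275.0163·0.904549 − 216.5368·0.687255·0.756334 = 136.211170
B₀ = V₀ − E₀ = 275.0163 − 136.211170 = 138.805130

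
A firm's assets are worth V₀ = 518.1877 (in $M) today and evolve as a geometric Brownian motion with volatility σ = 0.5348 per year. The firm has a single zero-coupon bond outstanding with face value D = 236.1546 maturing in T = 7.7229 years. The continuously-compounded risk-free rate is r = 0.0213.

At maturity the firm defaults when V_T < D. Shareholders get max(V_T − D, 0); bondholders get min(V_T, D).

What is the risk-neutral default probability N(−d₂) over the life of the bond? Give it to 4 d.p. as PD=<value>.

d₁ = [ln(V₀/D) + (r + σ²/2)T] / (σ√T)
   = [ln(518.1877/236.1546) + (0.0213 + 0.5·0.5348²)·7.7229] / (0.5348·√7.7229)
   = [0.785851 + 1.268915] / 1.486215 = 1.382550
d₂ = d₁ − σ√T = 1.382550 − 1.486215 = -0.103665
risk-neutral PD = N(−d₂) = N(0.103665) = 0.541282

PD=0.5413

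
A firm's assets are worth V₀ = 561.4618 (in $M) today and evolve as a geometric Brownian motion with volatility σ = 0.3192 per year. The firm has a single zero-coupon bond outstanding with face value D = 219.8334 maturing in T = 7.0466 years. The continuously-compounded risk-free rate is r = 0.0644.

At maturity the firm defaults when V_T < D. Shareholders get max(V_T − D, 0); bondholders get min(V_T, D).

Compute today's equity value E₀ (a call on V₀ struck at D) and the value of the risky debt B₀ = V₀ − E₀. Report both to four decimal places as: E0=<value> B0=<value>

d₁ = [ln(V₀/D) + (r + σ²/2)T] / (σ√T)
   = [ln(561.4618/219.8334) + (0.0644 + 0.5·0.3192²)·7.0466] / (0.3192·√7.0466)
   = [0.937674 + 0.812785] / 0.847330 = 2.065852
d₂ = d₁ − σ√T = 2.065852 − 0.847330 = 1.218522
N(d₁) = 0.980579,  N(d₂) = 0.888487,  e^(−rT) = 0.635209
E₀ = V₀·N(d₁) − D·e^(−rT)·N(d₂)
   = 561.4618·0.980579 − 219.8334·0.635209·0.888487 = 426.489023
B₀ = V₀ − E₀ = 561.4618 − 426.489023 = 134.972777

E0=426.4890 B0=134.9728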